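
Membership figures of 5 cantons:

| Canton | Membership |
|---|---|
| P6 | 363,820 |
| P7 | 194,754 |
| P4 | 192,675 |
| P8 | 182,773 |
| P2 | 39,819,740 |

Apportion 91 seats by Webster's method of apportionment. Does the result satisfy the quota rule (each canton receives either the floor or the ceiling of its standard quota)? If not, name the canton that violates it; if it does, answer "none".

Standard quotas: P6 0.812, P7 0.435, P4 0.430, P8 0.408, P2 88.914.
Webster allocation: P6 1, P7 0, P4 0, P8 0, P2 90.
P2 has quota 88.914 (lower 88, upper 89) but receives 90 — outside the quota interval.

P2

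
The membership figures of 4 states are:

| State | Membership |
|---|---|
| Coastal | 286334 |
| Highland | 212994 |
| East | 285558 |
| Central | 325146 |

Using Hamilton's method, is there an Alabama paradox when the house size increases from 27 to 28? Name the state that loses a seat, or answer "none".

none

At 27 seats: Coastal 7, Highland 5, East 7, Central 8.
At 28 seats: Coastal 7, Highland 6, East 7, Central 8.
No state's allocation decreased.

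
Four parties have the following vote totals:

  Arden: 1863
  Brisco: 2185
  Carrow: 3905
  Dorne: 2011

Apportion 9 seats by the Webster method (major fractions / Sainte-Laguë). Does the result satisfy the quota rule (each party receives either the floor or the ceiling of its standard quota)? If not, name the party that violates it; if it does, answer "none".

none

Standard quotas: Arden 1.683, Brisco 1.974, Carrow 3.527, Dorne 1.816.
Webster allocation: Arden 2, Brisco 2, Carrow 3, Dorne 2.
Every allocation lies between the lower and upper quota.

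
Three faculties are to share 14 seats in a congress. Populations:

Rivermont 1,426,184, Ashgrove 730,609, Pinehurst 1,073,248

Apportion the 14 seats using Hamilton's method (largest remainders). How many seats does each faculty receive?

Total 3230041; standard divisor 3230041/14 ≈ 230717.214.
Standard quotas: Rivermont 6.1815, Ashgrove 3.1667, Pinehurst 4.6518.
Lower quotas: Rivermont 6, Ashgrove 3, Pinehurst 4 (sum 13, leaving 1 seat).
Remainders in descending order: Pinehurst 0.6518, Rivermont 0.1815, Ashgrove 0.1667.
The surplus seat goes to Pinehurst.

Rivermont=6, Ashgrove=3, Pinehurst=5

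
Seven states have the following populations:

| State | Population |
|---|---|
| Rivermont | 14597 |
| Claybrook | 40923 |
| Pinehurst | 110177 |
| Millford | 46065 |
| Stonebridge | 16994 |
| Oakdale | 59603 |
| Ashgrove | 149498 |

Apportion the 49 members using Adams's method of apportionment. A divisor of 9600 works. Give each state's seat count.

Rivermont 2, Claybrook 5, Pinehurst 12, Millford 5, Stonebridge 2, Oakdale 7, Ashgrove 16

With modified divisor 9600: modified quotas Rivermont 1.521, Claybrook 4.263, Pinehurst 11.477, Millford 4.798, Stonebridge 1.770, Oakdale 6.209, Ashgrove 15.573.
Rounding up: Rivermont 2, Claybrook 5, Pinehurst 12, Millford 5, Stonebridge 2, Oakdale 7, Ashgrove 16 (total 49).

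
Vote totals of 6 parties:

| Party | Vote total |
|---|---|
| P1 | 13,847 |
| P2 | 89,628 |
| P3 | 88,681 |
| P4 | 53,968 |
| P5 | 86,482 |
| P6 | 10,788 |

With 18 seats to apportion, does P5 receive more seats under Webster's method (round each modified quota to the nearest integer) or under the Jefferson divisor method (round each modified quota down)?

Jefferson

Webster: P1 1, P2 5, P3 4, P4 3, P5 4, P6 1.
Jefferson: P1 0, P2 5, P3 5, P4 3, P5 5, P6 0.
P5 gets 4 under Webster and 5 under Jefferson.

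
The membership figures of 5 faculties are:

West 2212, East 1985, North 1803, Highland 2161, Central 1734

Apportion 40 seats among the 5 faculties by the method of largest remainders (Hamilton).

West: 9, East: 8, North: 7, Highland: 9, Central: 7

Standard divisor: 9895 ÷ 40 ≈ 247.375.
Standard quotas: West 8.942, East 8.024, North 7.289, Highland 8.736, Central 7.010.
Lower quotas: West 8, East 8, North 7, Highland 8, Central 7 (sum 38, leaving 2 seats).
Remainders in descending order: West 0.942, Highland 0.736, North 0.289, East 0.024, Central 0.010.
The surplus seats go to West, Highland.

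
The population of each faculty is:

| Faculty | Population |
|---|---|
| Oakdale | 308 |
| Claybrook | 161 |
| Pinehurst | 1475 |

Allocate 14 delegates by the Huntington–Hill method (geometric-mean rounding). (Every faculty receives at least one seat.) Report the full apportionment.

With divisor 135: modified quotas Oakdale 2.281, Claybrook 1.193, Pinehurst 10.926.
Geometric-mean thresholds: Oakdale √(2·3)=2.449, Claybrook √(1·2)=1.414, Pinehurst √(10·11)=10.488.
Each quota rounded against its threshold gives Oakdale 2, Claybrook 1, Pinehurst 11 (total 14).

Oakdale 2; Claybrook 1; Pinehurst 11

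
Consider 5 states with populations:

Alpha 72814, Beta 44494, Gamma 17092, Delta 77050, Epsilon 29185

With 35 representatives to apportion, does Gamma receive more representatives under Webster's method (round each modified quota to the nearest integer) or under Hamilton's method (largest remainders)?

Hamilton

Webster: Alpha 11, Beta 7, Gamma 2, Delta 11, Epsilon 4.
Hamilton: Alpha 11, Beta 6, Gamma 3, Delta 11, Epsilon 4.
Gamma gets 2 under Webster and 3 under Hamilton.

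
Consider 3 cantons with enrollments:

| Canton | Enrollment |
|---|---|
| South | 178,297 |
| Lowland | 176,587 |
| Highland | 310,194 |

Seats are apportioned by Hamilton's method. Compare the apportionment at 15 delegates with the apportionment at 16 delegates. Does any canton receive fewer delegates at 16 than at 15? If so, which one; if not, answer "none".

At 15 seats: South 4, Lowland 4, Highland 7.
At 16 seats: South 4, Lowland 4, Highland 8.
No canton's allocation decreased.

none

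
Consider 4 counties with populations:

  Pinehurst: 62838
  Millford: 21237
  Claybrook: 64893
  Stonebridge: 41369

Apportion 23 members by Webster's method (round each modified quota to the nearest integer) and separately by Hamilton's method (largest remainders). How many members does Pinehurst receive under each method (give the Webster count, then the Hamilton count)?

Webster: Pinehurst 7, Millford 3, Claybrook 8, Stonebridge 5.
Hamilton: Pinehurst 8, Millford 2, Claybrook 8, Stonebridge 5.
Pinehurst gets 7 under Webster and 8 under Hamilton.

7 and 8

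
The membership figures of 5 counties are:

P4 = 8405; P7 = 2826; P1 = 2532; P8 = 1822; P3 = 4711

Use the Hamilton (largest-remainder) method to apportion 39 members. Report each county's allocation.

Standard divisor: 20296 ÷ 39 ≈ 520.41.
Standard quotas: P4 16.1507, P7 5.4303, P1 4.8654, P8 3.5011, P3 9.0525.
Lower quotas: P4 16, P7 5, P1 4, P8 3, P3 9 (sum 37, leaving 2 seats).
Remainders in descending order: P1 0.8654, P8 0.5011, P7 0.4303, P4 0.1507, P3 0.0525.
Largest remainders: P1, P8 receive the extra seats.

P4: 16; P7: 5; P1: 5; P8: 4; P3: 9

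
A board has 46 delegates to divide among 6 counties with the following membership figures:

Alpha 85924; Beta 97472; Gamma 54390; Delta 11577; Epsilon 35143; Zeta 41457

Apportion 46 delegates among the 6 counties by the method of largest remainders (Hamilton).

Total 325963; standard divisor 325963/46 ≈ 7086.152.
Standard quotas: Alpha 12.1256, Beta 13.7553, Gamma 7.6755, Delta 1.6337, Epsilon 4.9594, Zeta 5.8504.
Lower quotas: Alpha 12, Beta 13, Gamma 7, Delta 1, Epsilon 4, Zeta 5 (sum 42, leaving 4 seats).
Remainders in descending order: Epsilon 0.9594, Zeta 0.8504, Beta 0.7553, Gamma 0.6755, Delta 0.6337, Alpha 0.1256.
The surplus seats go to Epsilon, Zeta, Beta, Gamma.

Alpha=12; Beta=14; Gamma=8; Delta=1; Epsilon=5; Zeta=6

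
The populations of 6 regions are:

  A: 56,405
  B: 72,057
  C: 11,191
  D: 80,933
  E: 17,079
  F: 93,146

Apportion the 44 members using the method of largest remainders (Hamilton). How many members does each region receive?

A=8, B=10, C=1, D=11, E=2, F=12

The standard divisor is 330811/44 ≈ 7518.432.
Standard quotas: A 7.5022, B 9.5840, C 1.4885, D 10.7646, E 2.2716, F 12.3890.
Lower quotas: A 7, B 9, C 1, D 10, E 2, F 12 (sum 41, leaving 3 seats).
Remainders in descending order: D 0.7646, B 0.5840, A 0.5022, C 0.4885, F 0.3890, E 0.2716.
The surplus seats go to D, B, A.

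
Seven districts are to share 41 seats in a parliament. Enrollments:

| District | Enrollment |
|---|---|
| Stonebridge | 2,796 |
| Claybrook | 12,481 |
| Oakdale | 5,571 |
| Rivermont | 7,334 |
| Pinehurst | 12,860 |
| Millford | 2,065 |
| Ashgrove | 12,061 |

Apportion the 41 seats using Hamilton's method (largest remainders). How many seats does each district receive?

Stonebridge: 2, Claybrook: 9, Oakdale: 4, Rivermont: 5, Pinehurst: 10, Millford: 2, Ashgrove: 9

Standard divisor: 55168 ÷ 41 ≈ 1345.561.
Standard quotas: Stonebridge 2.0779, Claybrook 9.2757, Oakdale 4.1403, Rivermont 5.4505, Pinehurst 9.5574, Millford 1.5347, Ashgrove 8.9635.
Lower quotas: Stonebridge 2, Claybrook 9, Oakdale 4, Rivermont 5, Pinehurst 9, Millford 1, Ashgrove 8 (sum 38, leaving 3 seats).
Remainders in descending order: Ashgrove 0.9635, Pinehurst 0.5574, Millford 0.5347, Rivermont 0.4505, Claybrook 0.2757, Oakdale 0.1403, Stonebridge 0.0779.
The surplus seats go to Ashgrove, Pinehurst, Millford.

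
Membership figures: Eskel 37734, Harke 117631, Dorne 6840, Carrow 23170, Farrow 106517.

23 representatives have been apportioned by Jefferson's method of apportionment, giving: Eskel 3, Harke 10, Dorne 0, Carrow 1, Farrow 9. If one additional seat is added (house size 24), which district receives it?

Carrow

Priority for the next seat is population ÷ (current seats + 1).
Priorities: Eskel 9433.500, Harke 10693.727, Dorne 6840.000, Carrow 11585.000, Farrow 10651.700.
Highest priority: Carrow.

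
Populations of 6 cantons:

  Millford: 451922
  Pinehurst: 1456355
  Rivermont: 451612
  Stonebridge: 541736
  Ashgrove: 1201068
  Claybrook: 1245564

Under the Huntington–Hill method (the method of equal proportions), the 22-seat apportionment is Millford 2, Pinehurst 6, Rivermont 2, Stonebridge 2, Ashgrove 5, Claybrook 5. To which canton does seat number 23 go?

Priority for the next seat is population ÷ (√(s·(s+1))).
Priorities: Millford 184496.384, Pinehurst 224720.455, Rivermont 184369.827, Stonebridge 221162.796, Ashgrove 219284.012, Claybrook 227407.833.
Highest priority: Claybrook.

Claybrook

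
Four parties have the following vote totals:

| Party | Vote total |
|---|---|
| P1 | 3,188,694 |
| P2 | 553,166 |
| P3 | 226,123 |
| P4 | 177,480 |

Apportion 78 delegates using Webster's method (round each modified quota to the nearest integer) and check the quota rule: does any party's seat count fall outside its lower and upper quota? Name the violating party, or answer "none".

P1

Standard quotas: P1 59.998, P2 10.408, P3 4.255, P4 3.339.
Webster allocation: P1 61, P2 10, P3 4, P4 3.
P1 has quota 59.998 (lower 59, upper 60) but receives 61 — outside the quota interval.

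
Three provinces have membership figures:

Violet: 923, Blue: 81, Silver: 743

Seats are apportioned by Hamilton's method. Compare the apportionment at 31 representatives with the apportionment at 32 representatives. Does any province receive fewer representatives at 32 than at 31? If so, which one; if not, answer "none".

Blue

At 31 seats: Violet 16, Blue 2, Silver 13.
At 32 seats: Violet 17, Blue 1, Silver 14.
Blue drops from 2 to 1.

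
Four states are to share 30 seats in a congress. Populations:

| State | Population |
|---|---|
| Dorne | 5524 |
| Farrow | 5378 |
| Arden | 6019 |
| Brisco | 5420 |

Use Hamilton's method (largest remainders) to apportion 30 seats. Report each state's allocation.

Standard divisor: 22341 ÷ 30 ≈ 744.7.
Standard quotas: Dorne 7.4178, Farrow 7.2217, Arden 8.0824, Brisco 7.2781.
Lower quotas: Dorne 7, Farrow 7, Arden 8, Brisco 7 (sum 29, leaving 1 seat).
Remainders in descending order: Dorne 0.4178, Brisco 0.2781, Farrow 0.2217, Arden 0.0824.
The surplus seat goes to Dorne.

Dorne: 8, Farrow: 7, Arden: 8, Brisco: 7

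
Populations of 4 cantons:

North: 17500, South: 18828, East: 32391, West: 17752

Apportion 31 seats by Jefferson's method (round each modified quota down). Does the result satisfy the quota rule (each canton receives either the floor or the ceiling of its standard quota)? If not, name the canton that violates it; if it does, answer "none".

Standard quotas: North 6.274, South 6.750, East 11.612, West 6.364.
Jefferson allocation: North 6, South 7, East 12, West 6.
Every allocation lies between the lower and upper quota.

none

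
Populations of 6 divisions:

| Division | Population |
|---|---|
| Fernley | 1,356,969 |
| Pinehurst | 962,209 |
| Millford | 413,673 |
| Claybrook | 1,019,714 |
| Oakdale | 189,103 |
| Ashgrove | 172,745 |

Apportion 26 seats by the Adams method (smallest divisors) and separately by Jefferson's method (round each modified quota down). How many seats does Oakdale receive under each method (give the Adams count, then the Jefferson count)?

Adams: Fernley 8, Pinehurst 6, Millford 3, Claybrook 6, Oakdale 2, Ashgrove 1.
Jefferson: Fernley 9, Pinehurst 6, Millford 2, Claybrook 7, Oakdale 1, Ashgrove 1.
Oakdale gets 2 under Adams and 1 under Jefferson.

2 and 1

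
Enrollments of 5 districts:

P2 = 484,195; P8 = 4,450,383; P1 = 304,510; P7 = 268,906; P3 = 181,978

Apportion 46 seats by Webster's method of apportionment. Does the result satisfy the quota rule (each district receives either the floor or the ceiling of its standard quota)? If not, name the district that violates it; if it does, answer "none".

Standard quotas: P2 3.914, P8 35.979, P1 2.462, P7 2.174, P3 1.471.
Webster allocation: P2 4, P8 37, P1 2, P7 2, P3 1.
P8 has quota 35.979 (lower 35, upper 36) but receives 37 — outside the quota interval.

P8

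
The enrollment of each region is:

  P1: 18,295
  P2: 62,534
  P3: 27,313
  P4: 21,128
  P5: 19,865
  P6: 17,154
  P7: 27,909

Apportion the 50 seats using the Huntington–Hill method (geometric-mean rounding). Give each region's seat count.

P1 5; P2 16; P3 7; P4 6; P5 5; P6 4; P7 7

With divisor 3847: modified quotas P1 4.756, P2 16.255, P3 7.100, P4 5.492, P5 5.164, P6 4.459, P7 7.255.
Geometric-mean thresholds: P1 √(4·5)=4.472, P2 √(16·17)=16.492, P3 √(7·8)=7.483, P4 √(5·6)=5.477, P5 √(5·6)=5.477, P6 √(4·5)=4.472, P7 √(7·8)=7.483.
Each quota rounded against its threshold gives P1 5, P2 16, P3 7, P4 6, P5 5, P6 4, P7 7 (total 50).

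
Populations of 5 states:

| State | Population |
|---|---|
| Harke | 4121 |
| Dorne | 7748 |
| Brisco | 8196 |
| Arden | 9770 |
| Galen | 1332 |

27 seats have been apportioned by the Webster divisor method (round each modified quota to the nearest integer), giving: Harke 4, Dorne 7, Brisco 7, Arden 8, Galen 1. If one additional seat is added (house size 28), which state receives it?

Priority for the next seat is population ÷ (current seats + 0.5).
Priorities: Harke 915.778, Dorne 1033.067, Brisco 1092.800, Arden 1149.412, Galen 888.000.
Highest priority: Arden.

Arden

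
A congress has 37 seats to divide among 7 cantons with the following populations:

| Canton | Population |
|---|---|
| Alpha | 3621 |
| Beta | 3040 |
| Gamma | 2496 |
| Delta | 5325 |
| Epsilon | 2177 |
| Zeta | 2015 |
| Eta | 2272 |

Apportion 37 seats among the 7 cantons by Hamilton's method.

Standard divisor: 20946 ÷ 37 ≈ 566.108.
Standard quotas: Alpha 6.3963, Beta 5.3700, Gamma 4.4091, Delta 9.4063, Epsilon 3.8456, Zeta 3.5594, Eta 4.0134.
Lower quotas: Alpha 6, Beta 5, Gamma 4, Delta 9, Epsilon 3, Zeta 3, Eta 4 (sum 34, leaving 3 seats).
Remainders in descending order: Epsilon 0.8456, Zeta 0.5594, Gamma 0.4091, Delta 0.4063, Alpha 0.3963, Beta 0.3700, Eta 0.0134.
Largest remainders: Epsilon, Zeta, Gamma receive the extra seats.

Alpha=6; Beta=5; Gamma=5; Delta=9; Epsilon=4; Zeta=4; Eta=4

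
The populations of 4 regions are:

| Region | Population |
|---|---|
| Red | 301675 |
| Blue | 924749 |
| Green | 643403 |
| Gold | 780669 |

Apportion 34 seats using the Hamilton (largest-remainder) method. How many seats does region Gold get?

The standard divisor is 2650496/34 ≈ 77955.765.
Standard quotas: Red 3.8698, Blue 11.8625, Green 8.2534, Gold 10.0143.
Lower quotas: Red 3, Blue 11, Green 8, Gold 10 (sum 32, leaving 2 seats).
Remainders in descending order: Red 0.8698, Blue 0.8625, Green 0.2534, Gold 0.0143.
The surplus seats go to Red, Blue.
Gold receives 10.

10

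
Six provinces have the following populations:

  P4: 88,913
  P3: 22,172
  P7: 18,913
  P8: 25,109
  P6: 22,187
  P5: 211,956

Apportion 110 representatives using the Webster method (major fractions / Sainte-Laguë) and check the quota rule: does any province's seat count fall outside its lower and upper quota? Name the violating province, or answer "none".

P5

Standard quotas: P4 25.126, P3 6.266, P7 5.345, P8 7.096, P6 6.270, P5 59.898.
Webster allocation: P4 25, P3 6, P7 5, P8 7, P6 6, P5 61.
P5 has quota 59.898 (lower 59, upper 60) but receives 61 — outside the quota interval.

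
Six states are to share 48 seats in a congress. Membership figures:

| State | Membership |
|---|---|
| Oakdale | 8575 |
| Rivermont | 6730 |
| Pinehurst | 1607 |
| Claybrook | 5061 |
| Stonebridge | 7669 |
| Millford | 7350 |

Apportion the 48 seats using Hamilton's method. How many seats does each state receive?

Standard divisor: 36992 ÷ 48 ≈ 770.667.
Standard quotas: Oakdale 11.1267, Rivermont 8.7327, Pinehurst 2.0852, Claybrook 6.5670, Stonebridge 9.9511, Millford 9.5372.
Lower quotas: Oakdale 11, Rivermont 8, Pinehurst 2, Claybrook 6, Stonebridge 9, Millford 9 (sum 45, leaving 3 seats).
Remainders in descending order: Stonebridge 0.9511, Rivermont 0.7327, Claybrook 0.5670, Millford 0.5372, Oakdale 0.1267, Pinehurst 0.0852.
The surplus seats go to Stonebridge, Rivermont, Claybrook.

Oakdale 11; Rivermont 9; Pinehurst 2; Claybrook 7; Stonebridge 10; Millford 9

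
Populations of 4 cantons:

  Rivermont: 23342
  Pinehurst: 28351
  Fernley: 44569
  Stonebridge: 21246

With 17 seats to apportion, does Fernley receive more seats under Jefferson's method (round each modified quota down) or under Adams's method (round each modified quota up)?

Jefferson: Rivermont 3, Pinehurst 4, Fernley 7, Stonebridge 3.
Adams: Rivermont 4, Pinehurst 4, Fernley 6, Stonebridge 3.
Fernley gets 7 under Jefferson and 6 under Adams.

Jefferson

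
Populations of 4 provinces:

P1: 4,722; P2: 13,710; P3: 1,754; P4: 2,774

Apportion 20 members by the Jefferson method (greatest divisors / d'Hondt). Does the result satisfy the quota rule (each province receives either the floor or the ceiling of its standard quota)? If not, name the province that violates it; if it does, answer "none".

Standard quotas: P1 4.113, P2 11.943, P3 1.528, P4 2.416.
Jefferson allocation: P1 4, P2 13, P3 1, P4 2.
P2 has quota 11.943 (lower 11, upper 12) but receives 13 — outside the quota interval.

P2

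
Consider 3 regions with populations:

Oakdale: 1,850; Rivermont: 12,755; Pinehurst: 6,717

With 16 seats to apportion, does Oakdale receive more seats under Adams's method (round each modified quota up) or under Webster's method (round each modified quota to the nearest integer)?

Adams

Adams: Oakdale 2, Rivermont 9, Pinehurst 5.
Webster: Oakdale 1, Rivermont 10, Pinehurst 5.
Oakdale gets 2 under Adams and 1 under Webster.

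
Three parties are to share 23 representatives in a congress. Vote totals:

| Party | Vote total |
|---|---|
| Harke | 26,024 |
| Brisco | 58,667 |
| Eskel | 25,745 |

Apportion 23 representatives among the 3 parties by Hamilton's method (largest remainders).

Total 110436; standard divisor 110436/23 ≈ 4801.565.
Standard quotas: Harke 5.4199, Brisco 12.2183, Eskel 5.3618.
Lower quotas: Harke 5, Brisco 12, Eskel 5 (sum 22, leaving 1 seat).
Remainders in descending order: Harke 0.4199, Eskel 0.3618, Brisco 0.2183.
Largest remainder: Harke receives the extra seat.

Harke: 6; Brisco: 12; Eskel: 5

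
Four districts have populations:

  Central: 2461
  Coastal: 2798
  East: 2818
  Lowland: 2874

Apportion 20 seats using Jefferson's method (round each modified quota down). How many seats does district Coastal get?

Standard divisor 10951/20 ≈ 547.55; standard quotas: Central 4.495, Coastal 5.110, East 5.147, Lowland 5.249.
Rounding down gives 4, 5, 5, 5 = 19 seats, so the divisor must be adjusted.
With modified divisor 490: modified quotas Central 5.022, Coastal 5.710, East 5.751, Lowland 5.865.
Rounding down: Central 5, Coastal 5, East 5, Lowland 5 (total 20).
Coastal receives 5.

5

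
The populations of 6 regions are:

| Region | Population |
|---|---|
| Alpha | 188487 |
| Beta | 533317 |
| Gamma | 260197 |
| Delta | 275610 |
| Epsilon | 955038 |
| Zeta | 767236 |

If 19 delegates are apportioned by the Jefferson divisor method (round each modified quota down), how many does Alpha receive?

Standard divisor 2979885/19 ≈ 156836.053; standard quotas: Alpha 1.202, Beta 3.400, Gamma 1.659, Delta 1.757, Epsilon 6.089, Zeta 4.892.
Rounding down gives 1, 3, 1, 1, 6, 4 = 16 seats, so the divisor must be adjusted.
With modified divisor 134900: modified quotas Alpha 1.397, Beta 3.953, Gamma 1.929, Delta 2.043, Epsilon 7.080, Zeta 5.687.
Rounding down: Alpha 1, Beta 3, Gamma 1, Delta 2, Epsilon 7, Zeta 5 (total 19).
Alpha receives 1.

1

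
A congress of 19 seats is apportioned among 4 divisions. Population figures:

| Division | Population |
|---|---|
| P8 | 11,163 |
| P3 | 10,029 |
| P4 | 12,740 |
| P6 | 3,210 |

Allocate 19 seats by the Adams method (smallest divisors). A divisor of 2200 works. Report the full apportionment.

P8: 6; P3: 5; P4: 6; P6: 2

With modified divisor 2200: modified quotas P8 5.074, P3 4.559, P4 5.791, P6 1.459.
Rounding up: P8 6, P3 5, P4 6, P6 2 (total 19).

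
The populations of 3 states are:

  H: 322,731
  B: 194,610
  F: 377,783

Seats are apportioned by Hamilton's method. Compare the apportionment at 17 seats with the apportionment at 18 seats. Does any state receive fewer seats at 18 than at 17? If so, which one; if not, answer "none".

At 17 seats: H 6, B 4, F 7.
At 18 seats: H 6, B 4, F 8.
No state's allocation decreased.

none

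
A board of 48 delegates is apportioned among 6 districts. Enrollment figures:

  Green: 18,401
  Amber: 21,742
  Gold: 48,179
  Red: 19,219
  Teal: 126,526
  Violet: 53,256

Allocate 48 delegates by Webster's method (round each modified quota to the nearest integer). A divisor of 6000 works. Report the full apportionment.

With modified divisor 6000: modified quotas Green 3.067, Amber 3.624, Gold 8.030, Red 3.203, Teal 21.088, Violet 8.876.
Rounding to the nearest integer: Green 3, Amber 4, Gold 8, Red 3, Teal 21, Violet 9 (total 48).

Green=3; Amber=4; Gold=8; Red=3; Teal=21; Violet=9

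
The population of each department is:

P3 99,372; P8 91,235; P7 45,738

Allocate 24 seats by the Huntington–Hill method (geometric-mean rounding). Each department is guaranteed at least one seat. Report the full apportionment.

With divisor 9922: modified quotas P3 10.015, P8 9.195, P7 4.610.
Geometric-mean thresholds: P3 √(10·11)=10.488, P8 √(9·10)=9.487, P7 √(4·5)=4.472.
Each quota rounded against its threshold gives P3 10, P8 9, P7 5 (total 24).

P3 10, P8 9, P7 5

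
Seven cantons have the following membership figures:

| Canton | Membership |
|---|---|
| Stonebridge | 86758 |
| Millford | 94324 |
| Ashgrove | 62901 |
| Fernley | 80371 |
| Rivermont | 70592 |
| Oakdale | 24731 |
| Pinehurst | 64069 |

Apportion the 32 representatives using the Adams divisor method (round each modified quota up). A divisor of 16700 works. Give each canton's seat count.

Stonebridge=6; Millford=6; Ashgrove=4; Fernley=5; Rivermont=5; Oakdale=2; Pinehurst=4

With modified divisor 16700: modified quotas Stonebridge 5.195, Millford 5.648, Ashgrove 3.767, Fernley 4.813, Rivermont 4.227, Oakdale 1.481, Pinehurst 3.836.
Rounding up: Stonebridge 6, Millford 6, Ashgrove 4, Fernley 5, Rivermont 5, Oakdale 2, Pinehurst 4 (total 32).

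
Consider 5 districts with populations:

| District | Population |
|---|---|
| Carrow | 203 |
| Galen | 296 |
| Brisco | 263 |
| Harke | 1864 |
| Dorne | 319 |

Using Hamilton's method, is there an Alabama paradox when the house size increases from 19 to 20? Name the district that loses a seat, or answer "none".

none

At 19 seats: Carrow 1, Galen 2, Brisco 2, Harke 12, Dorne 2.
At 20 seats: Carrow 1, Galen 2, Brisco 2, Harke 13, Dorne 2.
No district's allocation decreased.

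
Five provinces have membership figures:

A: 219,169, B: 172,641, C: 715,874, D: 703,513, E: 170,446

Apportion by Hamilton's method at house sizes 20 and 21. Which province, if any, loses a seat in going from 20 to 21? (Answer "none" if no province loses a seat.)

none

At 20 seats: A 2, B 2, C 7, D 7, E 2.
At 21 seats: A 2, B 2, C 8, D 7, E 2.
No province's allocation decreased.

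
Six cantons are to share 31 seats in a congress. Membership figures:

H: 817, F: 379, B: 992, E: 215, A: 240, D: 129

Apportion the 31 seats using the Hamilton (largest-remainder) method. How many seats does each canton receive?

The standard divisor is 2772/31 ≈ 89.419.
Standard quotas: H 9.137, F 4.238, B 11.094, E 2.404, A 2.684, D 1.443.
Lower quotas: H 9, F 4, B 11, E 2, A 2, D 1 (sum 29, leaving 2 seats).
Remainders in descending order: A 0.684, D 0.443, E 0.404, F 0.238, H 0.137, B 0.094.
The surplus seats go to A, D.

H 9, F 4, B 11, E 2, A 3, D 2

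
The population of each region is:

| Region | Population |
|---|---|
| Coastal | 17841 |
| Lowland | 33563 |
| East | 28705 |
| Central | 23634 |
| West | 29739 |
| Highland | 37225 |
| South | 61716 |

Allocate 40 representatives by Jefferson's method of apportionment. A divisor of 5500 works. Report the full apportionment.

With modified divisor 5500: modified quotas Coastal 3.244, Lowland 6.102, East 5.219, Central 4.297, West 5.407, Highland 6.768, South 11.221.
Rounding down: Coastal 3, Lowland 6, East 5, Central 4, West 5, Highland 6, South 11 (total 40).

Coastal 3; Lowland 6; East 5; Central 4; West 5; Highland 6; South 11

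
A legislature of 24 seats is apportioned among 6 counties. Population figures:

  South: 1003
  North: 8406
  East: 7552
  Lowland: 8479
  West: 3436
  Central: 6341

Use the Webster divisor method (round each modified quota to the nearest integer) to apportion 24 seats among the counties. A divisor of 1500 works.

With modified divisor 1500: modified quotas South 0.669, North 5.604, East 5.035, Lowland 5.653, West 2.291, Central 4.227.
Rounding to the nearest integer: South 1, North 6, East 5, Lowland 6, West 2, Central 4 (total 24).

South 1; North 6; East 5; Lowland 6; West 2; Central 4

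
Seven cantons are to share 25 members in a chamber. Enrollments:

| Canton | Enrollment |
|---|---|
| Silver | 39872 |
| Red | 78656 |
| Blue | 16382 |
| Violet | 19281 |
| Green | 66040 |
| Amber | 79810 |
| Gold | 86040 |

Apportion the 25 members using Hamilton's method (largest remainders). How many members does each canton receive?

The standard divisor is 386081/25 ≈ 15443.24.
Standard quotas: Silver 2.5818, Red 5.0932, Blue 1.0608, Violet 1.2485, Green 4.2763, Amber 5.1680, Gold 5.5714.
Lower quotas: Silver 2, Red 5, Blue 1, Violet 1, Green 4, Amber 5, Gold 5 (sum 23, leaving 2 seats).
Remainders in descending order: Silver 0.5818, Gold 0.5714, Green 0.2763, Violet 0.2485, Amber 0.1680, Red 0.0932, Blue 0.0608.
Largest remainders: Silver, Gold receive the extra seats.

Silver=3, Red=5, Blue=1, Violet=1, Green=4, Amber=5, Gold=6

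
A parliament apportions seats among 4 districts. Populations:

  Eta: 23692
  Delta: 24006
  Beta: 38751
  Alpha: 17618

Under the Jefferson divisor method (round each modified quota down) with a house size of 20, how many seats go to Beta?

8

Standard divisor 104067/20 ≈ 5203.35; standard quotas: Eta 4.553, Delta 4.614, Beta 7.447, Alpha 3.386.
Rounding down gives 4, 4, 7, 3 = 18 seats, so the divisor must be adjusted.
With modified divisor 4770: modified quotas Eta 4.967, Delta 5.033, Beta 8.124, Alpha 3.694.
Rounding down: Eta 4, Delta 5, Beta 8, Alpha 3 (total 20).
Beta receives 8.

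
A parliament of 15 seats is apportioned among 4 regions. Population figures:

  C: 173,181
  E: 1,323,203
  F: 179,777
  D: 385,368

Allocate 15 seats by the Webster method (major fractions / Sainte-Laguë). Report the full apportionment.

Standard divisor 2061529/15 ≈ 137435.267; standard quotas: C 1.260, E 9.628, F 1.308, D 2.804.
Rounding to the nearest integer gives C 1, E 10, F 1, D 3 — total 15, matching the house size, so no adjustment is needed.

C 1, E 10, F 1, D 3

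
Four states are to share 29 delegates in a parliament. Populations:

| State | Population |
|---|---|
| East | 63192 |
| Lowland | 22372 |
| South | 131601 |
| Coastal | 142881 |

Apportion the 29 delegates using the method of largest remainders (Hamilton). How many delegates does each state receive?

Standard divisor: 360046 ÷ 29 ≈ 12415.379.
Standard quotas: East 5.0898, Lowland 1.8020, South 10.5998, Coastal 11.5084.
Lower quotas: East 5, Lowland 1, South 10, Coastal 11 (sum 27, leaving 2 seats).
Remainders in descending order: Lowland 0.8020, South 0.5998, Coastal 0.5084, East 0.0898.
The surplus seats go to Lowland, South.

East: 5, Lowland: 2, South: 11, Coastal: 11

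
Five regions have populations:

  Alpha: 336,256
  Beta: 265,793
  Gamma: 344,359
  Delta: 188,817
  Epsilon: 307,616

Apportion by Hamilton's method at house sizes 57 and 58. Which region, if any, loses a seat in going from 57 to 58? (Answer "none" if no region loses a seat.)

none

At 57 seats: Alpha 13, Beta 11, Gamma 14, Delta 7, Epsilon 12.
At 58 seats: Alpha 13, Beta 11, Gamma 14, Delta 8, Epsilon 12.
No region's allocation decreased.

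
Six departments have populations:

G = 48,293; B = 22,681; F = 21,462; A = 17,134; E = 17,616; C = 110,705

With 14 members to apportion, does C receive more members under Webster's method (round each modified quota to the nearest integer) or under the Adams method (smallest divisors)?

Webster

Webster: G 3, B 1, F 1, A 1, E 1, C 7.
Adams: G 3, B 2, F 1, A 1, E 1, C 6.
C gets 7 under Webster and 6 under Adams.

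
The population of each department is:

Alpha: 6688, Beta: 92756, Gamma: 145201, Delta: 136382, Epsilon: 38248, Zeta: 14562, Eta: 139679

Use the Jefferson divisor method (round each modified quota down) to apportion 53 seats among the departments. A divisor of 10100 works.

Alpha: 0, Beta: 9, Gamma: 14, Delta: 13, Epsilon: 3, Zeta: 1, Eta: 13

With modified divisor 10100: modified quotas Alpha 0.662, Beta 9.184, Gamma 14.376, Delta 13.503, Epsilon 3.787, Zeta 1.442, Eta 13.830.
Rounding down: Alpha 0, Beta 9, Gamma 14, Delta 13, Epsilon 3, Zeta 1, Eta 13 (total 53).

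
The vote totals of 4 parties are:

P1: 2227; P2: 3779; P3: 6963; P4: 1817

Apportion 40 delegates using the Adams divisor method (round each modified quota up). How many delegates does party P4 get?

5

Standard divisor 14786/40 ≈ 369.65; standard quotas: P1 6.025, P2 10.223, P3 18.837, P4 4.915.
Rounding up gives 7, 11, 19, 5 = 42 seats, so the divisor must be adjusted.
With modified divisor 380: modified quotas P1 5.861, P2 9.945, P3 18.324, P4 4.782.
Rounding up: P1 6, P2 10, P3 19, P4 5 (total 40).
P4 receives 5.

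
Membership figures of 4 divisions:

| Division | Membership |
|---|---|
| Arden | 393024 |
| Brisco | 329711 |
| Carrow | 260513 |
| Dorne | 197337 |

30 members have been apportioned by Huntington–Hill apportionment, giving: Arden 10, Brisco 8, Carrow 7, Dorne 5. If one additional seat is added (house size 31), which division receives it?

Brisco

Priority for the next seat is population ÷ (√(s·(s+1))).
Priorities: Arden 37473.368, Brisco 38856.814, Carrow 34812.514, Dorne 36028.642.
Highest priority: Brisco.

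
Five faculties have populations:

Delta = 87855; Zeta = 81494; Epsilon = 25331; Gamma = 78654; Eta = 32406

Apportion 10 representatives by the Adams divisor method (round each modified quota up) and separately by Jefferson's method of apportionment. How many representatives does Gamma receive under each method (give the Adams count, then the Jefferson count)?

2 and 3

Adams: Delta 3, Zeta 3, Epsilon 1, Gamma 2, Eta 1.
Jefferson: Delta 3, Zeta 3, Epsilon 0, Gamma 3, Eta 1.
Gamma gets 2 under Adams and 3 under Jefferson.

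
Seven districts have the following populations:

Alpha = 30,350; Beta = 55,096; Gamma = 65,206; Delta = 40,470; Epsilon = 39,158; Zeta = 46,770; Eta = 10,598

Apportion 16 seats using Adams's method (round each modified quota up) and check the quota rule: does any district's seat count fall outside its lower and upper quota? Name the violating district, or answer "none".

Standard quotas: Alpha 1.688, Beta 3.065, Gamma 3.627, Delta 2.251, Epsilon 2.178, Zeta 2.602, Eta 0.589.
Adams allocation: Alpha 2, Beta 3, Gamma 3, Delta 2, Epsilon 2, Zeta 3, Eta 1.
Every allocation lies between the lower and upper quota.

none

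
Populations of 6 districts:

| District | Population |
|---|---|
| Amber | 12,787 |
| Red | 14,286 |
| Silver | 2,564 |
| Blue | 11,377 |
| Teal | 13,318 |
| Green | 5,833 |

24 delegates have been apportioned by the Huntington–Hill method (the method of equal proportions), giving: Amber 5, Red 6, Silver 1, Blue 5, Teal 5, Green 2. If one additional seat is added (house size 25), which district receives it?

Teal

Priority for the next seat is population ÷ (√(s·(s+1))).
Priorities: Amber 2334.576, Red 2204.378, Silver 1813.022, Blue 2077.147, Teal 2431.523, Green 2381.312.
Highest priority: Teal.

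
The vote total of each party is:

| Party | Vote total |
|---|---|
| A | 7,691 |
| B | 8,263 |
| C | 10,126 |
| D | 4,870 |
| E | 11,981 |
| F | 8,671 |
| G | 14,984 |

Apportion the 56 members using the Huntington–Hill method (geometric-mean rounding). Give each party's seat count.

A 6, B 7, C 9, D 4, E 10, F 7, G 13

With divisor 1190: modified quotas A 6.463, B 6.944, C 8.509, D 4.092, E 10.068, F 7.287, G 12.592.
Geometric-mean thresholds: A √(6·7)=6.481, B √(6·7)=6.481, C √(8·9)=8.485, D √(4·5)=4.472, E √(10·11)=10.488, F √(7·8)=7.483, G √(12·13)=12.490.
Each quota rounded against its threshold gives A 6, B 7, C 9, D 4, E 10, F 7, G 13 (total 56).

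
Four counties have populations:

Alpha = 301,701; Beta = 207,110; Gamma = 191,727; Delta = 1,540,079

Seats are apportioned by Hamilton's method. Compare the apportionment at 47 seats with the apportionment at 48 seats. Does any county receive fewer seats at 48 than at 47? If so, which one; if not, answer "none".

Beta

At 47 seats: Alpha 6, Beta 5, Gamma 4, Delta 32.
At 48 seats: Alpha 7, Beta 4, Gamma 4, Delta 33.
Beta drops from 5 to 4.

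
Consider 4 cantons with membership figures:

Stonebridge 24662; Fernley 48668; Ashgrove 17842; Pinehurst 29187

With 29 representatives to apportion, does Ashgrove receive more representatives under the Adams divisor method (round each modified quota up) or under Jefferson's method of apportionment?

Adams: Stonebridge 6, Fernley 11, Ashgrove 5, Pinehurst 7.
Jefferson: Stonebridge 6, Fernley 12, Ashgrove 4, Pinehurst 7.
Ashgrove gets 5 under Adams and 4 under Jefferson.

Adams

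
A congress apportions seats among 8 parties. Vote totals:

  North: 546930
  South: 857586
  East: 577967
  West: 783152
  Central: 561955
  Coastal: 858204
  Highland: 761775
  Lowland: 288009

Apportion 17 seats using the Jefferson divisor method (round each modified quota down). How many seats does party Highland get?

Standard divisor 5235578/17 ≈ 307975.176; standard quotas: North 1.776, South 2.785, East 1.877, West 2.543, Central 1.825, Coastal 2.787, Highland 2.473, Lowland 0.935.
Rounding down gives 1, 2, 1, 2, 1, 2, 2, 0 = 11 seats, so the divisor must be adjusted.
With modified divisor 267300: modified quotas North 2.046, South 3.208, East 2.162, West 2.930, Central 2.102, Coastal 3.211, Highland 2.850, Lowland 1.077.
Rounding down: North 2, South 3, East 2, West 2, Central 2, Coastal 3, Highland 2, Lowland 1 (total 17).
Highland receives 2.

2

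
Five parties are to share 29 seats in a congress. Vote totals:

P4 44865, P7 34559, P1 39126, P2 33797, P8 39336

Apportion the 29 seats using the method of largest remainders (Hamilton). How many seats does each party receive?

Standard divisor: 191683 ÷ 29 ≈ 6609.759.
Standard quotas: P4 6.7877, P7 5.2285, P1 5.9194, P2 5.1132, P8 5.9512.
Lower quotas: P4 6, P7 5, P1 5, P2 5, P8 5 (sum 26, leaving 3 seats).
Remainders in descending order: P8 0.9512, P1 0.9194, P4 0.7877, P7 0.2285, P2 0.1132.
Largest remainders: P8, P1, P4 receive the extra seats.

P4: 7, P7: 5, P1: 6, P2: 5, P8: 6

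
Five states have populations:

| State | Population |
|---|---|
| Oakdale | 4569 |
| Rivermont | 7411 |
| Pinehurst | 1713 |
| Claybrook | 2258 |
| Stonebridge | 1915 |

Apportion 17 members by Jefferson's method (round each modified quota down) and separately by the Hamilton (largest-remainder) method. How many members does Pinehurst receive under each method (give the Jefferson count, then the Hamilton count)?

Jefferson: Oakdale 4, Rivermont 8, Pinehurst 1, Claybrook 2, Stonebridge 2.
Hamilton: Oakdale 4, Rivermont 7, Pinehurst 2, Claybrook 2, Stonebridge 2.
Pinehurst gets 1 under Jefferson and 2 under Hamilton.

1 and 2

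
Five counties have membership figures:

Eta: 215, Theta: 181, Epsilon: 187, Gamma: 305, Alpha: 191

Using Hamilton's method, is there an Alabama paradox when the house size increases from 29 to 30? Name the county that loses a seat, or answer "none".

none

At 29 seats: Eta 6, Theta 5, Epsilon 5, Gamma 8, Alpha 5.
At 30 seats: Eta 6, Theta 5, Epsilon 5, Gamma 9, Alpha 5.
No county's allocation decreased.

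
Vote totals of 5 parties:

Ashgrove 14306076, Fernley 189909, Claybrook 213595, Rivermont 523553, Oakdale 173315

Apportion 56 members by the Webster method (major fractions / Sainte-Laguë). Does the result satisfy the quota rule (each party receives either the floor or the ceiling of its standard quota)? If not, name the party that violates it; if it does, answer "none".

Ashgrove

Standard quotas: Ashgrove 52.000, Fernley 0.690, Claybrook 0.776, Rivermont 1.903, Oakdale 0.630.
Webster allocation: Ashgrove 51, Fernley 1, Claybrook 1, Rivermont 2, Oakdale 1.
Ashgrove has quota 52.000 (lower 52, upper 53) but receives 51 — outside the quota interval.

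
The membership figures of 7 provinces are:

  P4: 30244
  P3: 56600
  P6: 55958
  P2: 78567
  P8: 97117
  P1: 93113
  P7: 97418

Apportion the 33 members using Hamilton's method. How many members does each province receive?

Total 509017; standard divisor 509017/33 ≈ 15424.758.
Standard quotas: P4 1.9607, P3 3.6694, P6 3.6278, P2 5.0936, P8 6.2962, P1 6.0366, P7 6.3157.
Lower quotas: P4 1, P3 3, P6 3, P2 5, P8 6, P1 6, P7 6 (sum 30, leaving 3 seats).
Remainders in descending order: P4 0.9607, P3 0.6694, P6 0.6278, P7 0.3157, P8 0.2962, P2 0.0936, P1 0.0366.
Largest remainders: P4, P3, P6 receive the extra seats.

P4=2, P3=4, P6=4, P2=5, P8=6, P1=6, P7=6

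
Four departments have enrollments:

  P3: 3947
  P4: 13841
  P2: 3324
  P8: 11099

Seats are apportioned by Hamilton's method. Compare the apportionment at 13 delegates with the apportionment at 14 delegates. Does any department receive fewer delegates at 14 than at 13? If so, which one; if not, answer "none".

At 13 seats: P3 2, P4 6, P2 1, P8 4.
At 14 seats: P3 2, P4 6, P2 1, P8 5.
No department's allocation decreased.

none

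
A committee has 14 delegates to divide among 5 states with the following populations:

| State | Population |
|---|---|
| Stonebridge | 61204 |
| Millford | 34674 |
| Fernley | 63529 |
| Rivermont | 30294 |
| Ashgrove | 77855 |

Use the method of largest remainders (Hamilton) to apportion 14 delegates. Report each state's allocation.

The standard divisor is 267556/14 ≈ 19111.143.
Standard quotas: Stonebridge 3.2025, Millford 1.8143, Fernley 3.3242, Rivermont 1.5851, Ashgrove 4.0738.
Lower quotas: Stonebridge 3, Millford 1, Fernley 3, Rivermont 1, Ashgrove 4 (sum 12, leaving 2 seats).
Remainders in descending order: Millford 0.8143, Rivermont 0.5851, Fernley 0.3242, Stonebridge 0.2025, Ashgrove 0.0738.
Largest remainders: Millford, Rivermont receive the extra seats.

Stonebridge 3, Millford 2, Fernley 3, Rivermont 2, Ashgrove 4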